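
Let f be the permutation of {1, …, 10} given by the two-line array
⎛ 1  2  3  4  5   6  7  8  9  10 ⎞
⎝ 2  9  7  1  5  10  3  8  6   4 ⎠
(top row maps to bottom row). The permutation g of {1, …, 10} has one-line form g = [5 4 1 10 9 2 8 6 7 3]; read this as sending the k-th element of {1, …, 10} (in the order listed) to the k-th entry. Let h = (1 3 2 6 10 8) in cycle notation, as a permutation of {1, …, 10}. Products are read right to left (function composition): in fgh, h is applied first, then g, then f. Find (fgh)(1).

2

(fgh)(1) = f(g(h(1))). h(1) = 3, then g(3) = 1, then f(1) = 2, so the result is 2.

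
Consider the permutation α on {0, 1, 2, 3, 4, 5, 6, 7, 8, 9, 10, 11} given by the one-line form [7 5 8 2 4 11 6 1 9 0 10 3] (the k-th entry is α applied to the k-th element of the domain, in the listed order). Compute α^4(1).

2

Tracing 1 → 5 → … returns to 1 after 9 steps, so 1 lies in a 9-cycle (0 7 1 5 11 3 2 8 9).
Advancing 4 steps from 1: 1 → 5 → 11 → 3 → 2.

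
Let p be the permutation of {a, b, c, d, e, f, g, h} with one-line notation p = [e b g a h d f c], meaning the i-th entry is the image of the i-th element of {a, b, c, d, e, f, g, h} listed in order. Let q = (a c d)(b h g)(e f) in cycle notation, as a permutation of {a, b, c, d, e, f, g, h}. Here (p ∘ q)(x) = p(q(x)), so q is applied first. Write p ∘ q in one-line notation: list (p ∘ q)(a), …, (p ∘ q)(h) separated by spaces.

g c a e d h b f

Chase each element through q then p: a → c → g; b → h → c; c → d → a; d → a → e; e → f → d; f → e → h; g → b → b; h → g → f.
Collecting the images, p ∘ q = [g c a e d h b f].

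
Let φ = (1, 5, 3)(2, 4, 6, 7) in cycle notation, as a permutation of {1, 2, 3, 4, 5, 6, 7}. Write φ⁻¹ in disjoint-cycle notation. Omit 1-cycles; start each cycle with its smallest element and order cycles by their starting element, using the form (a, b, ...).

(1, 3, 5)(2, 7, 6, 4)

Inverting a permutation written in cycle notation just reverses the order within every cycle.
Reversing each cycle of φ and rotating so the smallest element leads gives (1, 3, 5)(2, 7, 6, 4).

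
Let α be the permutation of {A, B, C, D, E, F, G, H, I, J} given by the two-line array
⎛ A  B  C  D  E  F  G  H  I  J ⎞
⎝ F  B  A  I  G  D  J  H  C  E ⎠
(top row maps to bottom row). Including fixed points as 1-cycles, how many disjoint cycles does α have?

The cycle decomposition is (A F D I C)(B)(E G J)(H), which has 4 cycles (counting 1-cycles).

4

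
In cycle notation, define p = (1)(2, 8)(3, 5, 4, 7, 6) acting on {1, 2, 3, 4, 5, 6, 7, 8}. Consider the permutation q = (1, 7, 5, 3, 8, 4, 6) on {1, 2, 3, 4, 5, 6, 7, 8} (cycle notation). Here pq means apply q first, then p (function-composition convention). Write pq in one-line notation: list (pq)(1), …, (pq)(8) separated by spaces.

(pq)(x) = p(q(x)). Computing each image: p(q(1)) = p(7) = 6, p(q(2)) = p(2) = 8, p(q(3)) = p(8) = 2, p(q(4)) = p(6) = 3, p(q(5)) = p(3) = 5, p(q(6)) = p(1) = 1, p(q(7)) = p(5) = 4, p(q(8)) = p(4) = 7.
Hence pq = [6 8 2 3 5 1 4 7].

6 8 2 3 5 1 4 7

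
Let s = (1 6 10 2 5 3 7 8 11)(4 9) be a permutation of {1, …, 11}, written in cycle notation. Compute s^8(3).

5

3 lies in the 9-cycle (1 6 10 2 5 3 7 8 11).
Advancing 8 steps from 3: 3 → 7 → 8 → 11 → 1 → 6 → 10 → 2 → 5.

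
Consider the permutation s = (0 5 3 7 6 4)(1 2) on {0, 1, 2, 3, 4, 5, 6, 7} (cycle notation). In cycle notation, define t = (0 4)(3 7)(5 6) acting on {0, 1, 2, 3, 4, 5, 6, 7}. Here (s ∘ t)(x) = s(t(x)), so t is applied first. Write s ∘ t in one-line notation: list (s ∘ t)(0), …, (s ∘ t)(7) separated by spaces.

(s ∘ t)(x) = s(t(x)). Computing each image: s(t(0)) = s(4) = 0, s(t(1)) = s(1) = 2, s(t(2)) = s(2) = 1, s(t(3)) = s(7) = 6, s(t(4)) = s(0) = 5, s(t(5)) = s(6) = 4, s(t(6)) = s(5) = 3, s(t(7)) = s(3) = 7.
Hence s ∘ t = [0 2 1 6 5 4 3 7].

0 2 1 6 5 4 3 7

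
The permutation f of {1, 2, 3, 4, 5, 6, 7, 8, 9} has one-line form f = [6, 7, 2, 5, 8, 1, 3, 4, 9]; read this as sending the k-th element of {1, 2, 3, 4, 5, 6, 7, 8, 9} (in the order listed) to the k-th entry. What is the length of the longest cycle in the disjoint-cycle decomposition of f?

3

Decomposing into disjoint cycles gives (1, 6)(2, 7, 3)(4, 5, 8); the longest has length 3.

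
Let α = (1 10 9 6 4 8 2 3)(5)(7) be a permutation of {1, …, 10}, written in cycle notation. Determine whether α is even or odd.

The cycle lengths are 8, 1, 1.
A cycle of length ℓ contributes ℓ−1 transpositions, so α is a product of 7 transpositions — odd.

odd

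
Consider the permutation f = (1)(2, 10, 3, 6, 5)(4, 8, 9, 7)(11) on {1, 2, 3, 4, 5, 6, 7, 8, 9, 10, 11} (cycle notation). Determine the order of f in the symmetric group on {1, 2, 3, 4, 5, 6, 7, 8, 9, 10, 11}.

The cycle type of f is (5, 4, 1, 1).
The order of f is the least common multiple of its cycle lengths: lcm(5, 4) = 20.

20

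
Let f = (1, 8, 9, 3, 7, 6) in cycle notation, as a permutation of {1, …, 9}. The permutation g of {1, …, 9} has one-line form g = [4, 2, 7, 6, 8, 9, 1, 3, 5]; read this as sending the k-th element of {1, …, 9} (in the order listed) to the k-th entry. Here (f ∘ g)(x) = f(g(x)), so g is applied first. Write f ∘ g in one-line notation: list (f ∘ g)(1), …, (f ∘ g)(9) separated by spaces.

4 2 6 1 9 3 8 7 5

(f ∘ g)(x) = f(g(x)). Computing each image: f(g(1)) = f(4) = 4, f(g(2)) = f(2) = 2, f(g(3)) = f(7) = 6, f(g(4)) = f(6) = 1, f(g(5)) = f(8) = 9, f(g(6)) = f(9) = 3, f(g(7)) = f(1) = 8, f(g(8)) = f(3) = 7, f(g(9)) = f(5) = 5.
Hence f ∘ g = [4 2 6 1 9 3 8 7 5].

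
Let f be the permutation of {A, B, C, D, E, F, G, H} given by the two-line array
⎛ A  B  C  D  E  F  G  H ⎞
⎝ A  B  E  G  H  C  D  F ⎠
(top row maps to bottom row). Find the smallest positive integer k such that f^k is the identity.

The disjoint-cycle form of f has cycle lengths 4, 2, 1, 1.
The order of f is the least common multiple of its cycle lengths: lcm(4, 2) = 4.

4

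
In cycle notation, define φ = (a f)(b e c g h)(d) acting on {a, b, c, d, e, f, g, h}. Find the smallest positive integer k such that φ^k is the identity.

10

The disjoint cycles have lengths 5, 2, 1.
The order is lcm(5, 2) = 10.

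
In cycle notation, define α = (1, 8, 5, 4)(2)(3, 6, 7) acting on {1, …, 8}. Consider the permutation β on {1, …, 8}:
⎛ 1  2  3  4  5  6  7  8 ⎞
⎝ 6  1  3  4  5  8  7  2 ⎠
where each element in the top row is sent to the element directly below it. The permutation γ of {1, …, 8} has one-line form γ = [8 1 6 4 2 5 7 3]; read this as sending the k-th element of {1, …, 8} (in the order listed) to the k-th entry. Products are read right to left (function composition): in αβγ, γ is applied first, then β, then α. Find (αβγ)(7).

(αβγ)(7) = α(β(γ(7))). γ(7) = 7, then β(7) = 7, then α(7) = 3, so the result is 3.

3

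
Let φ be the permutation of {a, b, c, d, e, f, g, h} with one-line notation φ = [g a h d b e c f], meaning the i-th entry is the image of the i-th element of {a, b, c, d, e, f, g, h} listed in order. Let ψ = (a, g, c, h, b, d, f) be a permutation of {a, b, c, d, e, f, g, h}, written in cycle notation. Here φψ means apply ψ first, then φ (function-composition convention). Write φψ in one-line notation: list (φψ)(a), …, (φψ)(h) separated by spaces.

For each element, apply ψ then φ: a → g → c; b → d → d; c → h → f; d → f → e; e → e → b; f → a → g; g → c → h; h → b → a.
Collecting the images, φψ = [c d f e b g h a].

c d f e b g h a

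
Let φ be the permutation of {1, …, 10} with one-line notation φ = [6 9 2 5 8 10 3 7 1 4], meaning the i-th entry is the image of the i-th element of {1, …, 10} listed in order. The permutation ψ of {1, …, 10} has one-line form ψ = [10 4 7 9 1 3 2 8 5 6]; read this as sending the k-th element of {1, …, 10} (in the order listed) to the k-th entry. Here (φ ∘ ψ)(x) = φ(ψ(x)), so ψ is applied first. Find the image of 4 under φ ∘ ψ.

1

ψ(4) = 9, then φ(9) = 1; composing gives (φ ∘ ψ)(4) = 1.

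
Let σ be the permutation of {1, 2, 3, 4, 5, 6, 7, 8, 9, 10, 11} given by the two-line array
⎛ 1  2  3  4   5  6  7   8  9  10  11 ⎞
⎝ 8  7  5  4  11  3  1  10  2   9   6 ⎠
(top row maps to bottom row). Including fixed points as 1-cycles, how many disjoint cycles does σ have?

3

The cycle decomposition is (1 8 10 9 2 7)(3 5 11 6)(4), which has 3 cycles (counting 1-cycles).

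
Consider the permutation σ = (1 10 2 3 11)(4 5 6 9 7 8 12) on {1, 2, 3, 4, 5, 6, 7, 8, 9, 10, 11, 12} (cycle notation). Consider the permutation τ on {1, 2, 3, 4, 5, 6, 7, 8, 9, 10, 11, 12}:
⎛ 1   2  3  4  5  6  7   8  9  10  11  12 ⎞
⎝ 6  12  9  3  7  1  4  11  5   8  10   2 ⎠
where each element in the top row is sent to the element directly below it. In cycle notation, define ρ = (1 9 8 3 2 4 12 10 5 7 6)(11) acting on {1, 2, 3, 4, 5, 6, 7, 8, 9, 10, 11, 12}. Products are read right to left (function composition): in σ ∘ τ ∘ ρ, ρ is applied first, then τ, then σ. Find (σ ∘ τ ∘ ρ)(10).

Chase 10: ρ(10) = 5; τ(5) = 7; σ(7) = 8. Hence (σ ∘ τ ∘ ρ)(10) = 8.

8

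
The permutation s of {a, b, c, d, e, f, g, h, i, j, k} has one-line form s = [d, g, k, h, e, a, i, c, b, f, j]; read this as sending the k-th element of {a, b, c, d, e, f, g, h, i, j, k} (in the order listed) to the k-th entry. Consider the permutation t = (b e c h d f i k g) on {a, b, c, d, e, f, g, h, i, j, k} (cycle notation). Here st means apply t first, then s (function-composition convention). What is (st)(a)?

d

(st)(a) = s(t(a)). t(a) = a, then s(a) = d. So (st)(a) = d.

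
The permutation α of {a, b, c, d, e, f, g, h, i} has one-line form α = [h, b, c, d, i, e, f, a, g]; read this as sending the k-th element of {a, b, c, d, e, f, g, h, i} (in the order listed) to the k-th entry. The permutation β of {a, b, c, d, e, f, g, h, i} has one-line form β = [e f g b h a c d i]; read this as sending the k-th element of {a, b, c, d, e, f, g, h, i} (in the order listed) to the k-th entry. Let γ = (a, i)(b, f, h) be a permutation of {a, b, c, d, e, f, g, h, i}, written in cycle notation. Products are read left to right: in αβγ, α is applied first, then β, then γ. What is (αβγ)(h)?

(αβγ)(h) = γ(β(α(h))). α(h) = a, then β(a) = e, then γ(e) = e, so the result is e.

e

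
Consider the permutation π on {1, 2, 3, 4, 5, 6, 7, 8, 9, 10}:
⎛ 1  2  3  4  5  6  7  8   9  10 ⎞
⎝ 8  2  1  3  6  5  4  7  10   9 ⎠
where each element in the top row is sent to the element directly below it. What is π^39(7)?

Tracing 7 → 4 → … returns to 7 after 5 steps, so 7 lies in a 5-cycle (1 8 7 4 3).
Powers repeat with period 5 on this cycle, and 39 mod 5 = 4, so π^39(7) = π^4(7).
Stepping 4 places around the cycle: 7 → 4 → 3 → 1 → 8.

8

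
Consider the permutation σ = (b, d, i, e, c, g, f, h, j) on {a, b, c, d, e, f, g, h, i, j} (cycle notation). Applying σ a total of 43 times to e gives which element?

d

e lies in the 9-cycle (b, d, i, e, c, g, f, h, j).
On a 9-cycle, σ^9 is the identity, so σ^43 = σ^7 there (43 ≡ 7 mod 9).
Stepping 7 places around the cycle: e → c → g → f → h → j → b → d.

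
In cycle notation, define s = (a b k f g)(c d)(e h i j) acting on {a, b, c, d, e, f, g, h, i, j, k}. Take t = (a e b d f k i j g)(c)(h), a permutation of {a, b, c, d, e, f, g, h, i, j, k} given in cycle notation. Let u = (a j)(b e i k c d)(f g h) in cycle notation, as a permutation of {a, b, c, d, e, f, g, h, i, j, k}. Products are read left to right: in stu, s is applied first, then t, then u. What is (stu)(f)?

j

Chase f: s(f) = g; t(g) = a; u(a) = j. Hence (stu)(f) = j.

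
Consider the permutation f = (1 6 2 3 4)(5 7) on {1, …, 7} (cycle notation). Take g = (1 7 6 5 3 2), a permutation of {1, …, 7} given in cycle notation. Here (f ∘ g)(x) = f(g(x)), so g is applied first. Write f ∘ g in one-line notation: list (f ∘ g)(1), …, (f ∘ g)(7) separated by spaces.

5 6 3 1 4 7 2

(f ∘ g)(x) = f(g(x)). Computing each image: f(g(1)) = f(7) = 5, f(g(2)) = f(1) = 6, f(g(3)) = f(2) = 3, f(g(4)) = f(4) = 1, f(g(5)) = f(3) = 4, f(g(6)) = f(5) = 7, f(g(7)) = f(6) = 2.
Hence f ∘ g = [5 6 3 1 4 7 2].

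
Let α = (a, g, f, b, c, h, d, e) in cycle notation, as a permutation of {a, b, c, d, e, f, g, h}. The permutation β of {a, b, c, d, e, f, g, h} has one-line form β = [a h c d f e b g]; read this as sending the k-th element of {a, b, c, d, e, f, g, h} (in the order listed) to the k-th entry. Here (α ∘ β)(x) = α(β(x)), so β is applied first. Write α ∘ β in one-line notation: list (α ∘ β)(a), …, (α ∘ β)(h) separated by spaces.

(α ∘ β)(x) = α(β(x)). Computing each image: α(β(a)) = α(a) = g, α(β(b)) = α(h) = d, α(β(c)) = α(c) = h, α(β(d)) = α(d) = e, α(β(e)) = α(f) = b, α(β(f)) = α(e) = a, α(β(g)) = α(b) = c, α(β(h)) = α(g) = f.
Hence α ∘ β = [g d h e b a c f].

g d h e b a c f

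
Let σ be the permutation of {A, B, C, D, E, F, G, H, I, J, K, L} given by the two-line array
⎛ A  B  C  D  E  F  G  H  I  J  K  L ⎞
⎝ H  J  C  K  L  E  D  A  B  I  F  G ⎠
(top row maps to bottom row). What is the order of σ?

The disjoint-cycle form of σ has cycle lengths 6, 3, 2, 1.
The order of σ is the least common multiple of its cycle lengths: lcm(6, 3, 2) = 6.

6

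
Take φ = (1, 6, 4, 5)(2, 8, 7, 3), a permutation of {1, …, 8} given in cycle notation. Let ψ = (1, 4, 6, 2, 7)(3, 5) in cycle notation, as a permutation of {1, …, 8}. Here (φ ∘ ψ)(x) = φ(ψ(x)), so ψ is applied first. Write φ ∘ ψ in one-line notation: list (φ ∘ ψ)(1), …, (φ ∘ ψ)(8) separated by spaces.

(φ ∘ ψ)(x) = φ(ψ(x)). Computing each image: φ(ψ(1)) = φ(4) = 5, φ(ψ(2)) = φ(7) = 3, φ(ψ(3)) = φ(5) = 1, φ(ψ(4)) = φ(6) = 4, φ(ψ(5)) = φ(3) = 2, φ(ψ(6)) = φ(2) = 8, φ(ψ(7)) = φ(1) = 6, φ(ψ(8)) = φ(8) = 7.
Hence φ ∘ ψ = [5 3 1 4 2 8 6 7].

5 3 1 4 2 8 6 7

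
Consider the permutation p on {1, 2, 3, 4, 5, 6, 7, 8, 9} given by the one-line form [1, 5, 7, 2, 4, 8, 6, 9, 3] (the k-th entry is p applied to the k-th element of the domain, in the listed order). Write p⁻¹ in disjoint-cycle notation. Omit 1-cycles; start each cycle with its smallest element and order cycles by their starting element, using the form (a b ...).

The cycle decomposition of p is (2 5 4)(3 7 6 8 9).
Reversing each cycle (and rotating so the smallest element leads) gives p⁻¹ = (2 4 5)(3 9 8 6 7).

(2 4 5)(3 9 8 6 7)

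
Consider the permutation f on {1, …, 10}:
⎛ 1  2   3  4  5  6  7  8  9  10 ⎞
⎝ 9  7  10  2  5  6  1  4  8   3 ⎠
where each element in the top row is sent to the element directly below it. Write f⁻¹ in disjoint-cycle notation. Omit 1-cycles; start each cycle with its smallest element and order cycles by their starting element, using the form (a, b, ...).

The cycle decomposition of f is (1, 9, 8, 4, 2, 7)(3, 10).
Reversing each cycle (and rotating so the smallest element leads) gives f⁻¹ = (1, 7, 2, 4, 8, 9)(3, 10).

(1, 7, 2, 4, 8, 9)(3, 10)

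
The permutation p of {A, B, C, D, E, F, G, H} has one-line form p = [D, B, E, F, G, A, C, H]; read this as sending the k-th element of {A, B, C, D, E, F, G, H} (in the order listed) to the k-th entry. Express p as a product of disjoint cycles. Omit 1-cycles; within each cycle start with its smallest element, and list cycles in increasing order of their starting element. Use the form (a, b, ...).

From A: A → D → F → A, closing the cycle (A, D, F).
Continuing from each remaining unvisited element yields (A, D, F)(C, E, G).

(A, D, F)(C, E, G)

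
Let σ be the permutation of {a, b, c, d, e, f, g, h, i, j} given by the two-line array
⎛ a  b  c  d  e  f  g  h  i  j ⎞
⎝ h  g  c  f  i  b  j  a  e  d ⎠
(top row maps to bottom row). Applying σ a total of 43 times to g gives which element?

f

Tracing g → j → … returns to g after 5 steps, so g lies in a 5-cycle (b g j d f).
Since the cycle has length 5, σ^43 acts on it the same as σ^3 (43 mod 5 = 3).
Stepping 3 places around the cycle: g → j → d → f.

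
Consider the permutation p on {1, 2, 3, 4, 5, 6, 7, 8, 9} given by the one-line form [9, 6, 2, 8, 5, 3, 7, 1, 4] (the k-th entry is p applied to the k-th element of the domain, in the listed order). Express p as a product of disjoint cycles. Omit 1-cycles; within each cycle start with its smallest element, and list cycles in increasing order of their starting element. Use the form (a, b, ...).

(1, 9, 4, 8)(2, 6, 3)

From 1: 1 → 9 → 4 → 8 → 1, closing the cycle (1, 9, 4, 8).
Continuing from each remaining unvisited element yields (1, 9, 4, 8)(2, 6, 3).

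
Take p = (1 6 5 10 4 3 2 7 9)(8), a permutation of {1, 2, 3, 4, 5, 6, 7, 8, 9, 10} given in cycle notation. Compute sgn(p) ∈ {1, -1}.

The cycle lengths are 9, 1.
A cycle is odd iff its length is even; p has 0 even-length cycles, so sgn(p) = (−1)^0 and p is even.

1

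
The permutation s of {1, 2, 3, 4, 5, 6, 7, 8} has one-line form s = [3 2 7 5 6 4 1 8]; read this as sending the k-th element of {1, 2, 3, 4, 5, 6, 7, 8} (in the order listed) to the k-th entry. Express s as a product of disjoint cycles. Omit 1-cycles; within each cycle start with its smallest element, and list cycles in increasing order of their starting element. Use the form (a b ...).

(1 3 7)(4 5 6)

Start at 1 and follow images: 1 → 3 → 7 → 1, giving the cycle (1 3 7).
Repeating from the next unused element and collecting all non-trivial cycles gives (1 3 7)(4 5 6).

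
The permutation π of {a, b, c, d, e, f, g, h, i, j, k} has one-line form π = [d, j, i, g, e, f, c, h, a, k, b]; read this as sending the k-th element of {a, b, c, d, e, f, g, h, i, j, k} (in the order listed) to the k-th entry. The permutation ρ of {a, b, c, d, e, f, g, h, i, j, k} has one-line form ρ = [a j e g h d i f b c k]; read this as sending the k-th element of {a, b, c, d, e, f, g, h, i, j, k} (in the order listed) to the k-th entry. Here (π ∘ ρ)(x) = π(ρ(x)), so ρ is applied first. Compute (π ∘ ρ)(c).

e

(π ∘ ρ)(c) = π(ρ(c)). ρ(c) = e, then π(e) = e. So (π ∘ ρ)(c) = e.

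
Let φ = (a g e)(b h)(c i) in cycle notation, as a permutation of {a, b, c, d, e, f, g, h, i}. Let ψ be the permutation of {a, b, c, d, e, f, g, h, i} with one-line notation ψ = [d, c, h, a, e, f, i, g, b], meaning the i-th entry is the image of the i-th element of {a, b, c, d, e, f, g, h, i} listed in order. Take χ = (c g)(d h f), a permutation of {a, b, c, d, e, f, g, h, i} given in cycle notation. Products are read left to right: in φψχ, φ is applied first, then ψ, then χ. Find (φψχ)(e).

h

Apply the permutations in order: φ(e) = a, then ψ(a) = d, then χ(d) = h. So (φψχ)(e) = h.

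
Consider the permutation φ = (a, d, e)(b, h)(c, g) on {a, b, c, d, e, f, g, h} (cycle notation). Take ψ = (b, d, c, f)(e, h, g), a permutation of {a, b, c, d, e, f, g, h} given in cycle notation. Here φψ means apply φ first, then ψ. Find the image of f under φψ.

b

φ(f) = f, then ψ(f) = b; composing gives (φψ)(f) = b.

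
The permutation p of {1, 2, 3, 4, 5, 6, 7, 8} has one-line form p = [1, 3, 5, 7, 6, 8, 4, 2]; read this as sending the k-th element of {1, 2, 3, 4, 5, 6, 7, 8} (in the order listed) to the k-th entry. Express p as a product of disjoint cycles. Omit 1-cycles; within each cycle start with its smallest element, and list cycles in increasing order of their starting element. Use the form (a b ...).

(2 3 5 6 8)(4 7)

From 2: 2 → 3 → 5 → 6 → 8 → 2, closing the cycle (2 3 5 6 8).
Repeating from the next unused element and collecting all non-trivial cycles gives (2 3 5 6 8)(4 7).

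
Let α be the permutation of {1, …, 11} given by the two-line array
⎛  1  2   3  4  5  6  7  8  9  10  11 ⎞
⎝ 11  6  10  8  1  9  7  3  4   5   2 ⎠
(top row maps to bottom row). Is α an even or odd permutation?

odd

In disjoint-cycle form the cycle lengths are 10, 1.
A cycle of length ℓ contributes ℓ−1 transpositions, so α is a product of 9 transpositions — odd.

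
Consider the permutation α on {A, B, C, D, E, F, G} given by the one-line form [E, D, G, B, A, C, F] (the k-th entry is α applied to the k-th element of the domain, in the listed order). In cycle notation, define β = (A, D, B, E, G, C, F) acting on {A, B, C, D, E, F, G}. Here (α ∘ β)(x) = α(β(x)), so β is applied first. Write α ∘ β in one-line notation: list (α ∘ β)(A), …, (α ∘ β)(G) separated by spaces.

(α ∘ β)(x) = α(β(x)). Computing each image: α(β(A)) = α(D) = B, α(β(B)) = α(E) = A, α(β(C)) = α(F) = C, α(β(D)) = α(B) = D, α(β(E)) = α(G) = F, α(β(F)) = α(A) = E, α(β(G)) = α(C) = G.
Hence α ∘ β = [B A C D F E G].

B A C D F E G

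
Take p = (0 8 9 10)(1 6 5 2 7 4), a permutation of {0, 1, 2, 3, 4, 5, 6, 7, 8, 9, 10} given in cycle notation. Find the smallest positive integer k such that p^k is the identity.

The disjoint cycles have lengths 6, 4, 1.
The order is lcm(6, 4) = 12.

12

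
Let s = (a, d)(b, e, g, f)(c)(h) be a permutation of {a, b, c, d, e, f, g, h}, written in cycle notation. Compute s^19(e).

e lies in the 4-cycle (b, e, g, f).
Since the cycle has length 4, s^19 acts on it the same as s^3 (19 mod 4 = 3).
Advancing 3 steps from e: e → g → f → b.

b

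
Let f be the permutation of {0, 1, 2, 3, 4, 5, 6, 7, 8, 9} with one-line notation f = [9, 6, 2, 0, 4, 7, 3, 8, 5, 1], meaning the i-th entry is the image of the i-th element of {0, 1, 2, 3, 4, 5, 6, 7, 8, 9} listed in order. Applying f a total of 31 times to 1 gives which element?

Tracing 1 → 6 → … returns to 1 after 5 steps, so 1 lies in a 5-cycle (0, 9, 1, 6, 3).
Since the cycle has length 5, f^31 acts on it the same as f^1 (31 mod 5 = 1).
Stepping 1 place around the cycle: 1 → 6.

6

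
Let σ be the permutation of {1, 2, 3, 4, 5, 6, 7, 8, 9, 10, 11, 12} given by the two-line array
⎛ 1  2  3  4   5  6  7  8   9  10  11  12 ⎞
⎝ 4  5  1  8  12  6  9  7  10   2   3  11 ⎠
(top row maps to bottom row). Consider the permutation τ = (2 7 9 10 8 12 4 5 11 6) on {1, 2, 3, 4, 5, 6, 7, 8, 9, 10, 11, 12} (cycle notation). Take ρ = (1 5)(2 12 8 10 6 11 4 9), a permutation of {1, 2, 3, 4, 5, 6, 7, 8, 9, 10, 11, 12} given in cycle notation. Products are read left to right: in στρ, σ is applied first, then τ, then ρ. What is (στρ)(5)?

9

Apply the permutations in order: σ(5) = 12, then τ(12) = 4, then ρ(4) = 9. So (στρ)(5) = 9.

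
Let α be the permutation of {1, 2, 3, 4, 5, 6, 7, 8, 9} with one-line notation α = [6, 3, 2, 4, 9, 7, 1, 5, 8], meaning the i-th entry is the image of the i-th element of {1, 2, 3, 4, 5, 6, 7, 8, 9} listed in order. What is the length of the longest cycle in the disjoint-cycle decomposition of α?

Decomposing into disjoint cycles gives (1 6 7)(2 3)(5 9 8); the longest has length 3.

3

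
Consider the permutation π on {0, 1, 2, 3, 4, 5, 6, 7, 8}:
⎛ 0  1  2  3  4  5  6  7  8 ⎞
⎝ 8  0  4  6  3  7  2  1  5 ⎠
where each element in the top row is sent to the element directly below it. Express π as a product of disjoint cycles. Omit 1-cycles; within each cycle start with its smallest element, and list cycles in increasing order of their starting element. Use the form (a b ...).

(0 8 5 7 1)(2 4 3 6)

Start at 0 and follow images: 0 → 8 → 5 → 7 → 1 → 0, giving the cycle (0 8 5 7 1).
Repeating from the next unused element and collecting all non-trivial cycles gives (0 8 5 7 1)(2 4 3 6).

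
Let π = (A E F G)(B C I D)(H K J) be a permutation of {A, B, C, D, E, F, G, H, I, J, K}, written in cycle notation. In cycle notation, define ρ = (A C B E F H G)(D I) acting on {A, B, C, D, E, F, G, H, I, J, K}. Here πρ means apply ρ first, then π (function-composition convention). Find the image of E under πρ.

ρ(E) = F, then π(F) = G; composing gives (πρ)(E) = G.

G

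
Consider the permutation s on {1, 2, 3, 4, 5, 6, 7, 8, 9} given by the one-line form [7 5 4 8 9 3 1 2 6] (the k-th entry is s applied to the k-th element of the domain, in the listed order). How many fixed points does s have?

No element satisfies s(x) = x, so there are 0 fixed points.

0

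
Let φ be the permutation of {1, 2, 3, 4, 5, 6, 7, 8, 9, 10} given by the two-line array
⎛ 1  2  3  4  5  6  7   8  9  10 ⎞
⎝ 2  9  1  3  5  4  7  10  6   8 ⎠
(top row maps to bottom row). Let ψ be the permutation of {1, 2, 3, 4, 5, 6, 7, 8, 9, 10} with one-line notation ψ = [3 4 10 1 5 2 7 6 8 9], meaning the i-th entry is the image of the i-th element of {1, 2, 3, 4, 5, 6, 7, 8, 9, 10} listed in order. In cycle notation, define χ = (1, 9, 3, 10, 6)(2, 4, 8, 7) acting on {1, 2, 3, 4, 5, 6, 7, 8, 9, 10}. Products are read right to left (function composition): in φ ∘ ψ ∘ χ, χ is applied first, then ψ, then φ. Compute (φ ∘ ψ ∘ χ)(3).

Chase 3: χ(3) = 10; ψ(10) = 9; φ(9) = 6. Hence (φ ∘ ψ ∘ χ)(3) = 6.

6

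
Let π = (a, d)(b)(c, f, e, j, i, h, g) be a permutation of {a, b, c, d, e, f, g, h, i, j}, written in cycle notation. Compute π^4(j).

c

j lies in the 7-cycle (c, f, e, j, i, h, g).
Advancing 4 steps from j: j → i → h → g → c.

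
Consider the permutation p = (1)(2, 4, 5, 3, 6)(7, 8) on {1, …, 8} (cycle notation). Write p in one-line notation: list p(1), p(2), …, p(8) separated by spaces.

Image by image: 1→1, 2→4, 3→6, 4→5, 5→3, 6→2, 7→8, 8→7.
So the one-line form is 1 4 6 5 3 2 8 7.

1 4 6 5 3 2 8 7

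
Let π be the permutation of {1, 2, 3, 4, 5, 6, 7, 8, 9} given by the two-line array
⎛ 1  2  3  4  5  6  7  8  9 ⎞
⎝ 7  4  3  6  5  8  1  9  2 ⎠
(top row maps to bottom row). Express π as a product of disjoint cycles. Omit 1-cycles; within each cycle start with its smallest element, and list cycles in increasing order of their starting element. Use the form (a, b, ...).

From 1: 1 → 7 → 1, closing the cycle (1, 7).
Repeating from the next unused element and collecting all non-trivial cycles gives (1, 7)(2, 4, 6, 8, 9).

(1, 7)(2, 4, 6, 8, 9)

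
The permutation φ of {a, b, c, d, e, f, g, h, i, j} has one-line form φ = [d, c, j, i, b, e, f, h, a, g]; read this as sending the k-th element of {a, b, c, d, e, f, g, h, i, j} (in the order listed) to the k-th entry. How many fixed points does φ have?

1

The fixed points (elements with φ(x) = x) are {h}, so there is 1.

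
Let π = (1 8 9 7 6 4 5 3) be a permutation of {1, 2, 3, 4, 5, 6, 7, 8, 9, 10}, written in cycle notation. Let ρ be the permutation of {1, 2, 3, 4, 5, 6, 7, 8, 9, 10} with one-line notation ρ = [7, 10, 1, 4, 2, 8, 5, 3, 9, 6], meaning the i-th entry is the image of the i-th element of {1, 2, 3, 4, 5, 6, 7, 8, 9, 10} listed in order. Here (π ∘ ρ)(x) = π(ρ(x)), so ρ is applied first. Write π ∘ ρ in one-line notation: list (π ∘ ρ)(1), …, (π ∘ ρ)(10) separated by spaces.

For each element, apply ρ then π: 1 → 7 → 6; 2 → 10 → 10; 3 → 1 → 8; 4 → 4 → 5; 5 → 2 → 2; 6 → 8 → 9; 7 → 5 → 3; 8 → 3 → 1; 9 → 9 → 7; 10 → 6 → 4.
Collecting the images, π ∘ ρ = [6 10 8 5 2 9 3 1 7 4].

6 10 8 5 2 9 3 1 7 4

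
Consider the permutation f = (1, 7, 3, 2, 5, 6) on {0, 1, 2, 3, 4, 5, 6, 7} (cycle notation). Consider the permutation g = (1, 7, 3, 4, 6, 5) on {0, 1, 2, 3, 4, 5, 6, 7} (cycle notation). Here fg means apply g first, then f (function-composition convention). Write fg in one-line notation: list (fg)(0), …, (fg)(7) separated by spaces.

Chase each element through g then f: 0 → 0 → 0; 1 → 7 → 3; 2 → 2 → 5; 3 → 4 → 4; 4 → 6 → 1; 5 → 1 → 7; 6 → 5 → 6; 7 → 3 → 2.
Collecting the images, fg = [0 3 5 4 1 7 6 2].

0 3 5 4 1 7 6 2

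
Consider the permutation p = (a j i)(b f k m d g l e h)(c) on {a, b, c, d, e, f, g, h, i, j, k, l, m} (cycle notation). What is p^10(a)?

j

a lies in the 3-cycle (a j i).
On a 3-cycle, p^3 is the identity, so p^10 = p^1 there (10 ≡ 1 mod 3).
Advancing 1 step from a: a → j.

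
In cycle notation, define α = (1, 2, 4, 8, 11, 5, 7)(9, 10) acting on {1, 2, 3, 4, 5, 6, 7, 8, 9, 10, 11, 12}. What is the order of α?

14

The cycle type of α is (7, 2, 1, 1, 1).
The order of α is the least common multiple of its cycle lengths: lcm(7, 2) = 14.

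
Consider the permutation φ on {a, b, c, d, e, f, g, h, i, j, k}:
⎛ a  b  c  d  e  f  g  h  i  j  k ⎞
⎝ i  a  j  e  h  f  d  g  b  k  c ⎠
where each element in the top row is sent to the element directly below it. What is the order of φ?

The disjoint-cycle form of φ has cycle lengths 4, 3, 3, 1.
Since disjoint cycles commute, ord(φ) = lcm(4, 3, 3) = 12.

12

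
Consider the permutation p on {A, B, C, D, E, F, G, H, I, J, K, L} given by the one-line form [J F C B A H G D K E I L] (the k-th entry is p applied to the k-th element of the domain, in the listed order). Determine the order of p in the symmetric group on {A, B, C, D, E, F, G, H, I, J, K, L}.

12

Writing p as disjoint cycles, the cycle lengths are 4, 3, 2, 1, 1, 1.
Since disjoint cycles commute, ord(p) = lcm(4, 3, 2) = 12.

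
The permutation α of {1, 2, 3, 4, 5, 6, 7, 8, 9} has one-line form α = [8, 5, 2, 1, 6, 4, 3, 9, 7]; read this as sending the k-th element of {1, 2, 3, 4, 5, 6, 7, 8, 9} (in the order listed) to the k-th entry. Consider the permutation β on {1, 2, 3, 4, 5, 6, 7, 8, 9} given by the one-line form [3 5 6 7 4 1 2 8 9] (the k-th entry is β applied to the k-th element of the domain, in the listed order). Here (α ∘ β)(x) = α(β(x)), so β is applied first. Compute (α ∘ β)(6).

First apply β: β(6) = 1, then α(1) = 8. Thus (α ∘ β)(6) = 8.

8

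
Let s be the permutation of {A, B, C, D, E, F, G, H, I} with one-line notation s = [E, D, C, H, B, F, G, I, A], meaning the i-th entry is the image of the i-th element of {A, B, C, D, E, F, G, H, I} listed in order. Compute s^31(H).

Tracing H → I → … returns to H after 6 steps, so H lies in a 6-cycle (A, E, B, D, H, I).
Powers repeat with period 6 on this cycle, and 31 mod 6 = 1, so s^31(H) = s^1(H).
Stepping 1 place around the cycle: H → I.

I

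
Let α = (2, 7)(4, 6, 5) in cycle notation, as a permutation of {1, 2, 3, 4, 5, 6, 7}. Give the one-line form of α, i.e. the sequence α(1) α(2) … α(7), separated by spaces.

Image by image: 1→1, 2→7, 3→3, 4→6, 5→4, 6→5, 7→2.
Listing these in domain order gives 1 7 3 6 4 5 2.

1 7 3 6 4 5 2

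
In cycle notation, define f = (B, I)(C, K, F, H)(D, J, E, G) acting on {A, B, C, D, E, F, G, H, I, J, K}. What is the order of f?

4

The disjoint cycles have lengths 4, 4, 2, 1.
The order is lcm(4, 4, 2) = 4.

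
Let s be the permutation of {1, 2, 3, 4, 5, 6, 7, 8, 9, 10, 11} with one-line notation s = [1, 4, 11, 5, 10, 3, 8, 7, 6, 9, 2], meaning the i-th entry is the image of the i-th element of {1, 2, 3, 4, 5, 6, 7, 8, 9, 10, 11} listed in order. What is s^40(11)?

Tracing 11 → 2 → … returns to 11 after 8 steps, so 11 lies in an 8-cycle (2 4 5 10 9 6 3 11).
Powers repeat with period 8 on this cycle, and 40 mod 8 = 0, so s^40(11) = s^0(11).
So s^40(11) = 11.

11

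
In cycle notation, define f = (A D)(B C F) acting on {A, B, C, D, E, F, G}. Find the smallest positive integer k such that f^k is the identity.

The disjoint cycles have lengths 3, 2, 1, 1.
The order is lcm(3, 2) = 6.

6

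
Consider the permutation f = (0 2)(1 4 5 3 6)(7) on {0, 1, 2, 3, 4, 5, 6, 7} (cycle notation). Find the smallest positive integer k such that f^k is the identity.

The disjoint cycles have lengths 5, 2, 1.
The order of f is the least common multiple of its cycle lengths: lcm(5, 2) = 10.

10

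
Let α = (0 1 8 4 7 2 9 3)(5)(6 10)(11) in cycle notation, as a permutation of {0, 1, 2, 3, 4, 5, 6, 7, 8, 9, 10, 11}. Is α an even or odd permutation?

The cycle lengths are 8, 2, 1, 1.
A cycle is odd iff its length is even; α has 2 even-length cycles, so sgn(α) = (−1)^2 and α is even.

even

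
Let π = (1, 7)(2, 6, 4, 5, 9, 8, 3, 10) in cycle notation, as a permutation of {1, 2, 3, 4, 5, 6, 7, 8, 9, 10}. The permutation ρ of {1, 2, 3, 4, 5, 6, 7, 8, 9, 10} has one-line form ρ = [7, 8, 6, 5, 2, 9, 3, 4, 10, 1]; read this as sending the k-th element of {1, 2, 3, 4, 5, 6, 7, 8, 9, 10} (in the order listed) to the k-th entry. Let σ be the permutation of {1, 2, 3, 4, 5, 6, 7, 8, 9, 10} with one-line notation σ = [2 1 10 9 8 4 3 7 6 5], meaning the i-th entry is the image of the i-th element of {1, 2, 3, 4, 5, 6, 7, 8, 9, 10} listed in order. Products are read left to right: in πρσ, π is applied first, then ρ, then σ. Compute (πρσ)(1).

Chase 1: π(1) = 7; ρ(7) = 3; σ(3) = 10. Hence (πρσ)(1) = 10.

10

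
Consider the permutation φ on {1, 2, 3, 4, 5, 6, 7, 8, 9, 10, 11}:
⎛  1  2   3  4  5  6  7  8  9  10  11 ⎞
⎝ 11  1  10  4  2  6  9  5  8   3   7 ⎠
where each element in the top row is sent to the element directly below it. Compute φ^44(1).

7

Tracing 1 → 11 → … returns to 1 after 7 steps, so 1 lies in a 7-cycle (1, 11, 7, 9, 8, 5, 2).
Powers repeat with period 7 on this cycle, and 44 mod 7 = 2, so φ^44(1) = φ^2(1).
Stepping 2 places around the cycle: 1 → 11 → 7.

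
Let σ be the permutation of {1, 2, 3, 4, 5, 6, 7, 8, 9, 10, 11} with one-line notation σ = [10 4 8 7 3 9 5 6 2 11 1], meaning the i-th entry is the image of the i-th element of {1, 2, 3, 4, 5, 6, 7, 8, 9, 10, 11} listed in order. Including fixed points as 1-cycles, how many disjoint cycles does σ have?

The cycle decomposition is (1, 10, 11)(2, 4, 7, 5, 3, 8, 6, 9), which has 2 cycles (counting 1-cycles).

2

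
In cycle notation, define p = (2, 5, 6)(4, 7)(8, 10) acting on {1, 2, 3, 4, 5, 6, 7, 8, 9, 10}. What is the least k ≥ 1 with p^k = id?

6

The cycle type of p is (3, 2, 2, 1, 1, 1).
The order is lcm(3, 2, 2) = 6.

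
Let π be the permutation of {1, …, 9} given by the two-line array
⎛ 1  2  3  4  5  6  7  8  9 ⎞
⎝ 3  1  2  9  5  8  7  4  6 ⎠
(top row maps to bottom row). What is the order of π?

12

Writing π as disjoint cycles, the cycle lengths are 4, 3, 1, 1.
The order is lcm(4, 3) = 12.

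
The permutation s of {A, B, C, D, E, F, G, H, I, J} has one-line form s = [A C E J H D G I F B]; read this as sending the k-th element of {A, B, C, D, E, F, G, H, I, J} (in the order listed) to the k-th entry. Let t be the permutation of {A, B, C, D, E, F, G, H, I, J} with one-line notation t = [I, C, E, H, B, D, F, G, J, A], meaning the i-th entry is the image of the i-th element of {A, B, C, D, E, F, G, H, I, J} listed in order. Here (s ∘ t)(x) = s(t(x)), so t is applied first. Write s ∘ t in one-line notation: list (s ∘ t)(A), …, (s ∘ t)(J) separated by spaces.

Chase each element through t then s: A → I → F; B → C → E; C → E → H; D → H → I; E → B → C; F → D → J; G → F → D; H → G → G; I → J → B; J → A → A.
Collecting the images, s ∘ t = [F E H I C J D G B A].

F E H I C J D G B A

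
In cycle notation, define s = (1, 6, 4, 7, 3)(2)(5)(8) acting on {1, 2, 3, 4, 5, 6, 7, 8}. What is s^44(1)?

3

1 lies in the 5-cycle (1, 6, 4, 7, 3).
On a 5-cycle, s^5 is the identity, so s^44 = s^4 there (44 ≡ 4 mod 5).
Stepping 4 places around the cycle: 1 → 6 → 4 → 7 → 3.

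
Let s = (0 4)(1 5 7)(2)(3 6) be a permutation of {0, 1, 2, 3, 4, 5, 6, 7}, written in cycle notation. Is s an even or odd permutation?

even

The cycle lengths are 3, 2, 2, 1.
A cycle of length ℓ contributes ℓ−1 transpositions, so s is a product of 2 + 1 + 1 = 4 transpositions — even.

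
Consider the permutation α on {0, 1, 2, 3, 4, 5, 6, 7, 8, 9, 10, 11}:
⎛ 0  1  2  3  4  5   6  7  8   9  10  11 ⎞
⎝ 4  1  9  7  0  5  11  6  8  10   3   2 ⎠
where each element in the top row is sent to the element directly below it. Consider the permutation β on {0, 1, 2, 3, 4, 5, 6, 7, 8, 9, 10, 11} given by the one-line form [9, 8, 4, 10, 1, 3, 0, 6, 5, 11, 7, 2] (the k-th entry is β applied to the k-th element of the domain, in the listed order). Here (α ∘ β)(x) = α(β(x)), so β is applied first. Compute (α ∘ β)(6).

β(6) = 0, then α(0) = 4; composing gives (α ∘ β)(6) = 4.

4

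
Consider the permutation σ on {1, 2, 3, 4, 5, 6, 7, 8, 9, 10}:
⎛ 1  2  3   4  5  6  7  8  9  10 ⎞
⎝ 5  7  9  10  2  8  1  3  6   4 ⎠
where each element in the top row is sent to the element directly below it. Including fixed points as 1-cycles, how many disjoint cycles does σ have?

3

The cycle decomposition is (1 5 2 7)(3 9 6 8)(4 10), which has 3 cycles (counting 1-cycles).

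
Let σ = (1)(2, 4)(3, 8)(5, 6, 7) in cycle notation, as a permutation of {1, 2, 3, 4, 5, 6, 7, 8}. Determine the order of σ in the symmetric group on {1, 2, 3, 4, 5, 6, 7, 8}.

The disjoint cycles have lengths 3, 2, 2, 1.
Since disjoint cycles commute, ord(σ) = lcm(3, 2, 2) = 6.

6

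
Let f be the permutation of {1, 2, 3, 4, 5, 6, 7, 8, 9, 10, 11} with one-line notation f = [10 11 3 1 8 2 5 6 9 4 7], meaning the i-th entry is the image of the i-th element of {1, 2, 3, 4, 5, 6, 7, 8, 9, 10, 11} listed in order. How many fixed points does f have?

The fixed points (elements with f(x) = x) are {3, 9}, so there are 2.

2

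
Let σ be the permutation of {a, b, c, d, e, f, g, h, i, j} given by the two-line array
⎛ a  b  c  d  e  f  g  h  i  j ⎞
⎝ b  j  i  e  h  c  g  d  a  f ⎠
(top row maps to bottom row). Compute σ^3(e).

Tracing e → h → … returns to e after 3 steps, so e lies in a 3-cycle (d, e, h).
Powers repeat with period 3 on this cycle, and 3 mod 3 = 0, so σ^3(e) = σ^0(e).
So σ^3(e) = e.

e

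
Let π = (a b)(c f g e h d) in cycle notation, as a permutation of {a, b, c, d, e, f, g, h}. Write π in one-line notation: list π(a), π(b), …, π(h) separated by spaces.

b a f c h g e d

Reading each image from the cycles: a↦b, b↦a, c↦f, d↦c, e↦h, f↦g, g↦e, h↦d.
So the one-line form is b a f c h g e d.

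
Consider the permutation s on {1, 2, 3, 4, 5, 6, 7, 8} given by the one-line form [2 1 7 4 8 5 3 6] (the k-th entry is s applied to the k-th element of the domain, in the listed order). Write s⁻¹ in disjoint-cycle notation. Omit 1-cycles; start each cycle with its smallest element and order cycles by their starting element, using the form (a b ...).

(1 2)(3 7)(5 6 8)

The cycle decomposition of s is (1 2)(3 7)(5 8 6).
Reversing each cycle (and rotating so the smallest element leads) gives s⁻¹ = (1 2)(3 7)(5 6 8).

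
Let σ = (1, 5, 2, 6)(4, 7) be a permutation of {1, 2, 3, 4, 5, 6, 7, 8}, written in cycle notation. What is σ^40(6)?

6

6 lies in the 4-cycle (1, 5, 2, 6).
Powers repeat with period 4 on this cycle, and 40 mod 4 = 0, so σ^40(6) = σ^0(6).
So σ^40(6) = 6.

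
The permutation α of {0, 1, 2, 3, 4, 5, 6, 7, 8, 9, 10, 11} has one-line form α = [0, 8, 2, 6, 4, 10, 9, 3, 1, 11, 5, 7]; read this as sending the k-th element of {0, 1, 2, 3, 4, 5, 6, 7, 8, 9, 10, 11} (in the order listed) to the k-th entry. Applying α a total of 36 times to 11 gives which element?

7

Tracing 11 → 7 → … returns to 11 after 5 steps, so 11 lies in a 5-cycle (3, 6, 9, 11, 7).
Powers repeat with period 5 on this cycle, and 36 mod 5 = 1, so α^36(11) = α^1(11).
Advancing 1 step from 11: 11 → 7.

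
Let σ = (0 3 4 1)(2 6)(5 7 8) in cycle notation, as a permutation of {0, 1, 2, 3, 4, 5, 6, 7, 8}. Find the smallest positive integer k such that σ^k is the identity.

12

The disjoint cycles have lengths 4, 3, 2.
The order is lcm(4, 3, 2) = 12.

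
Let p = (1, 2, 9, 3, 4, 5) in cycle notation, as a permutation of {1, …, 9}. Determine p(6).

6 does not appear in any cycle of p, so it is a fixed point: p(6) = 6.

6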